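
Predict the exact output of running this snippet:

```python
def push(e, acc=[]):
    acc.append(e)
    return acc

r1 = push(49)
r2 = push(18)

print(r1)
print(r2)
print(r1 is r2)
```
[49, 18]
[49, 18]
True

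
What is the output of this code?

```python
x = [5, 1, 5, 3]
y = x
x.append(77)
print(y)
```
[5, 1, 5, 3, 77]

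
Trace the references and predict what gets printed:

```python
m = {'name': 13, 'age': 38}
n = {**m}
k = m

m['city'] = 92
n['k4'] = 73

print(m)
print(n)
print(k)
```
{'name': 13, 'age': 38, 'city': 92}
{'name': 13, 'age': 38, 'k4': 73}
{'name': 13, 'age': 38, 'city': 92}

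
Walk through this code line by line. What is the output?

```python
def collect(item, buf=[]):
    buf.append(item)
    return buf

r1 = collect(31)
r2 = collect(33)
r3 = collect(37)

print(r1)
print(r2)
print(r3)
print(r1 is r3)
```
[31, 33, 37]
[31, 33, 37]
[31, 33, 37]
True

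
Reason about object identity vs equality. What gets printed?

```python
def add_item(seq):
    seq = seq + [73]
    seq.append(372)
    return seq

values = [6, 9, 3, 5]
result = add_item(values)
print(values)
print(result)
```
[6, 9, 3, 5]
[6, 9, 3, 5, 73, 372]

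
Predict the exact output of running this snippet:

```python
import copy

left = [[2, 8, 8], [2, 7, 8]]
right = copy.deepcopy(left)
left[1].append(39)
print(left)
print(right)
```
[[2, 8, 8], [2, 7, 8, 39]]
[[2, 8, 8], [2, 7, 8]]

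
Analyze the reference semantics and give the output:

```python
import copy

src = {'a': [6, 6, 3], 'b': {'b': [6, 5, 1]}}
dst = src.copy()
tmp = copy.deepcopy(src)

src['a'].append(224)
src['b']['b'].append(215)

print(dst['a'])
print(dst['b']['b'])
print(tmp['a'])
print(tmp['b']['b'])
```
[6, 6, 3, 224]
[6, 5, 1, 215]
[6, 6, 3]
[6, 5, 1]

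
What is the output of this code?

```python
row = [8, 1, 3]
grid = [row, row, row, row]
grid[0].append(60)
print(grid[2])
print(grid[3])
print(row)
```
[8, 1, 3, 60]
[8, 1, 3, 60]
[8, 1, 3, 60]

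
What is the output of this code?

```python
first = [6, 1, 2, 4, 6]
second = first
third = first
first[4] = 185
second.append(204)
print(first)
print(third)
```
[6, 1, 2, 4, 185, 204]
[6, 1, 2, 4, 185, 204]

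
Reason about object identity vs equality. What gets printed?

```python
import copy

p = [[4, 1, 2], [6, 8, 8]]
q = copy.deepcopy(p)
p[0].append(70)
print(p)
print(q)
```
[[4, 1, 2, 70], [6, 8, 8]]
[[4, 1, 2], [6, 8, 8]]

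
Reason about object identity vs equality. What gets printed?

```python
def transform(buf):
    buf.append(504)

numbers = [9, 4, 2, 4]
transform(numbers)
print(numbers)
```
[9, 4, 2, 4, 504]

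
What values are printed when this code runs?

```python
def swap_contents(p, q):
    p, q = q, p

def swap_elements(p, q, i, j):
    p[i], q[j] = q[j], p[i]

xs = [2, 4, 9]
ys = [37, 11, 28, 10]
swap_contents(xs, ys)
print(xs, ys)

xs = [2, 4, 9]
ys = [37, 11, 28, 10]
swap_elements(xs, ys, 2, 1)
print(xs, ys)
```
[2, 4, 9] [37, 11, 28, 10]
[2, 4, 11] [37, 9, 28, 10]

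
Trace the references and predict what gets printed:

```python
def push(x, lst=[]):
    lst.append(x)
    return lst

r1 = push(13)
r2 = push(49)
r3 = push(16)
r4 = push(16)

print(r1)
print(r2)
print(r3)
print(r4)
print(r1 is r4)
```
[13, 49, 16, 16]
[13, 49, 16, 16]
[13, 49, 16, 16]
[13, 49, 16, 16]
True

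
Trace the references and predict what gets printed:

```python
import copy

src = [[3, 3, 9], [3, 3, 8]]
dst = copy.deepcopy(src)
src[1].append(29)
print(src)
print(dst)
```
[[3, 3, 9], [3, 3, 8, 29]]
[[3, 3, 9], [3, 3, 8]]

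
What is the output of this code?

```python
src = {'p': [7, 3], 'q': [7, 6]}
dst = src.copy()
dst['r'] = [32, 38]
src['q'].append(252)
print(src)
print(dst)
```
{'p': [7, 3], 'q': [7, 6, 252]}
{'p': [7, 3], 'q': [7, 6, 252], 'r': [32, 38]}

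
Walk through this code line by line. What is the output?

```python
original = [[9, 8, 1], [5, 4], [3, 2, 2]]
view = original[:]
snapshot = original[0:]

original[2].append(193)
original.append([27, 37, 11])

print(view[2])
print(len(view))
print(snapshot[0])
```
[3, 2, 2, 193]
3
[9, 8, 1]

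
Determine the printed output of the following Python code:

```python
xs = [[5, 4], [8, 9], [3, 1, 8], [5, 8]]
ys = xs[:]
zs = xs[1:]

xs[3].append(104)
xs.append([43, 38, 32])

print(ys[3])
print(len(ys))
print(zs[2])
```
[5, 8, 104]
4
[5, 8, 104]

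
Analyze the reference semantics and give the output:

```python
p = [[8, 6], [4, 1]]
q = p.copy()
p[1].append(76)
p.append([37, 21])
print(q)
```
[[8, 6], [4, 1, 76]]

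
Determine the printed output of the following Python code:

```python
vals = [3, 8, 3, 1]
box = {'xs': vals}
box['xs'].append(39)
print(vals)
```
[3, 8, 3, 1, 39]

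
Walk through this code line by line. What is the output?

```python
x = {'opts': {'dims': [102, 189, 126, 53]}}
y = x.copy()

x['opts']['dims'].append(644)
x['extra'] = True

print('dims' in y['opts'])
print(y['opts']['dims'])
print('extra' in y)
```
True
[102, 189, 126, 53, 644]
False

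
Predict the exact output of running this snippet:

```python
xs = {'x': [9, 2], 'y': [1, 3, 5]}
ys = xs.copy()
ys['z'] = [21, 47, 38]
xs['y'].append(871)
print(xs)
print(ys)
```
{'x': [9, 2], 'y': [1, 3, 5, 871]}
{'x': [9, 2], 'y': [1, 3, 5, 871], 'z': [21, 47, 38]}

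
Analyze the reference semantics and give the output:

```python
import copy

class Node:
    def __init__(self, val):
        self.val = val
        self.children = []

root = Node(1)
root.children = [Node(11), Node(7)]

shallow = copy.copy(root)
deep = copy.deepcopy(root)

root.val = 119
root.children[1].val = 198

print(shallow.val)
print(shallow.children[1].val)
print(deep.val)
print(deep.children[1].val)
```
1
198
1
7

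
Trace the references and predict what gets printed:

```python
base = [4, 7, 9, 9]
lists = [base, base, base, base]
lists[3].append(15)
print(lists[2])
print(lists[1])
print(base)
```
[4, 7, 9, 9, 15]
[4, 7, 9, 9, 15]
[4, 7, 9, 9, 15]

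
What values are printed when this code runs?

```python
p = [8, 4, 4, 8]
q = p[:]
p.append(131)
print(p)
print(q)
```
[8, 4, 4, 8, 131]
[8, 4, 4, 8]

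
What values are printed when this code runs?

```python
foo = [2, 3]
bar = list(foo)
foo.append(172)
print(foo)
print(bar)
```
[2, 3, 172]
[2, 3]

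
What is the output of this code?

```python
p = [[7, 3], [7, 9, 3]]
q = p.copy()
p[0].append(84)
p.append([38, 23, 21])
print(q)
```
[[7, 3, 84], [7, 9, 3]]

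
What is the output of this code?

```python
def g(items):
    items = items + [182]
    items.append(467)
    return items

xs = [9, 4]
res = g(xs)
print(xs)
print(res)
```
[9, 4]
[9, 4, 182, 467]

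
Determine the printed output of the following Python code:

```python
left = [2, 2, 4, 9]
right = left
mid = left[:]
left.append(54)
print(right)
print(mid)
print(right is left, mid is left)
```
[2, 2, 4, 9, 54]
[2, 2, 4, 9]
True False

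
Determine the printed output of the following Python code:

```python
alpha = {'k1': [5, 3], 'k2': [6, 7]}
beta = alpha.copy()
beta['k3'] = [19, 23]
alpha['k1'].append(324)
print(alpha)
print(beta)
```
{'k1': [5, 3, 324], 'k2': [6, 7]}
{'k1': [5, 3, 324], 'k2': [6, 7], 'k3': [19, 23]}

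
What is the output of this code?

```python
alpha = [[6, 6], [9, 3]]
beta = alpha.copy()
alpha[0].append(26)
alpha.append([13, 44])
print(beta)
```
[[6, 6, 26], [9, 3]]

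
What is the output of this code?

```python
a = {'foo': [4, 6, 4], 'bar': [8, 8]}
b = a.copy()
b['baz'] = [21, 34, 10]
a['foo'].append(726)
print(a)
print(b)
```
{'foo': [4, 6, 4, 726], 'bar': [8, 8]}
{'foo': [4, 6, 4, 726], 'bar': [8, 8], 'baz': [21, 34, 10]}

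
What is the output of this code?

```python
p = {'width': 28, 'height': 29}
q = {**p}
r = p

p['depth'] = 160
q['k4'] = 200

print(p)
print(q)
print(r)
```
{'width': 28, 'height': 29, 'depth': 160}
{'width': 28, 'height': 29, 'k4': 200}
{'width': 28, 'height': 29, 'depth': 160}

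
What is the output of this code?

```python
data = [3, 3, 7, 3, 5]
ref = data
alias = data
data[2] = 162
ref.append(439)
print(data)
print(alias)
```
[3, 3, 162, 3, 5, 439]
[3, 3, 162, 3, 5, 439]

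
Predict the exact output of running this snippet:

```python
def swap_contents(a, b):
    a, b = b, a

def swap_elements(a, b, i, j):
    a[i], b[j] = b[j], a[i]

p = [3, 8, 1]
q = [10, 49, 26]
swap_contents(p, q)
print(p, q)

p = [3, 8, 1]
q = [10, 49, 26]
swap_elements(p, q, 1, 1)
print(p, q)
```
[3, 8, 1] [10, 49, 26]
[3, 49, 1] [10, 8, 26]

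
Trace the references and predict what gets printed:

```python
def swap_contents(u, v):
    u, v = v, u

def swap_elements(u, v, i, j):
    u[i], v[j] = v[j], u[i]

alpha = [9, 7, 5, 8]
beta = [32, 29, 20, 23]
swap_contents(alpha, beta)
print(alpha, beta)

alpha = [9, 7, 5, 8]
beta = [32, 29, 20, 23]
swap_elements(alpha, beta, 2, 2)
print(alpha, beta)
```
[9, 7, 5, 8] [32, 29, 20, 23]
[9, 7, 20, 8] [32, 29, 5, 23]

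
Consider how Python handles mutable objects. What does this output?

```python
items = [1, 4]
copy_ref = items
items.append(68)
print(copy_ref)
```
[1, 4, 68]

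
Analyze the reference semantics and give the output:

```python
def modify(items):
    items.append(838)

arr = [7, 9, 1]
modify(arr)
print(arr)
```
[7, 9, 1, 838]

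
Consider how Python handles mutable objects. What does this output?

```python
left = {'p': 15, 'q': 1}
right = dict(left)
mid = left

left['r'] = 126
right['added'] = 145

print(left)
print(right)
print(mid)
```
{'p': 15, 'q': 1, 'r': 126}
{'p': 15, 'q': 1, 'added': 145}
{'p': 15, 'q': 1, 'r': 126}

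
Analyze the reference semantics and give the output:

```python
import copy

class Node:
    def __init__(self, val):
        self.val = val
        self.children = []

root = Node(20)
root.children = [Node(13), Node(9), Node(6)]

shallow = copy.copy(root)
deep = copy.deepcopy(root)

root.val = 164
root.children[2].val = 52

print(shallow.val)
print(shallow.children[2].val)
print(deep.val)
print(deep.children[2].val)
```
20
52
20
6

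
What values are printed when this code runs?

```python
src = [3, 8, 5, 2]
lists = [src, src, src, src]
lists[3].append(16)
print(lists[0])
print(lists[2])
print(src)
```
[3, 8, 5, 2, 16]
[3, 8, 5, 2, 16]
[3, 8, 5, 2, 16]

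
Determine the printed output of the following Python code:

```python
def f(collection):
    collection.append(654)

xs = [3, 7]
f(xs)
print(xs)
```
[3, 7, 654]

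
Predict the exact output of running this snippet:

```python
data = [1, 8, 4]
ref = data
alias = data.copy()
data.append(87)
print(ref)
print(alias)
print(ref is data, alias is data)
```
[1, 8, 4, 87]
[1, 8, 4]
True False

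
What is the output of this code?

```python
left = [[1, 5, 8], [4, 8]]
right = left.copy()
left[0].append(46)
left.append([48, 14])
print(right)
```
[[1, 5, 8, 46], [4, 8]]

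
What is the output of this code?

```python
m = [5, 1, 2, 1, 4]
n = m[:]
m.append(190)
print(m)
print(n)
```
[5, 1, 2, 1, 4, 190]
[5, 1, 2, 1, 4]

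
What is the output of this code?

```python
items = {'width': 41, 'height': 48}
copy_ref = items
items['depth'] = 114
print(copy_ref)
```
{'width': 41, 'height': 48, 'depth': 114}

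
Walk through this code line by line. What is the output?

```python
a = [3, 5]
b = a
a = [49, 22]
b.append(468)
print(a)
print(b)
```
[49, 22]
[3, 5, 468]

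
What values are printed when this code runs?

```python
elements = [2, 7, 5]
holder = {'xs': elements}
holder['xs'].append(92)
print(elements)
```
[2, 7, 5, 92]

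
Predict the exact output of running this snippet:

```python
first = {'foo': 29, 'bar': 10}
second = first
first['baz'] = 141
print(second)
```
{'foo': 29, 'bar': 10, 'baz': 141}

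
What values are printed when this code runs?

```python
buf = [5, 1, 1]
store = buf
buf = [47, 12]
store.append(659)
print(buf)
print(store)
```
[47, 12]
[5, 1, 1, 659]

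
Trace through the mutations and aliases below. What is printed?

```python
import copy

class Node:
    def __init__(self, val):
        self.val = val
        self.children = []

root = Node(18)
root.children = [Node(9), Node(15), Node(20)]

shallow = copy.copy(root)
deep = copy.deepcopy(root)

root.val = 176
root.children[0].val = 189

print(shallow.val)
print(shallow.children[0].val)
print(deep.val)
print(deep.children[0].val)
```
18
189
18
9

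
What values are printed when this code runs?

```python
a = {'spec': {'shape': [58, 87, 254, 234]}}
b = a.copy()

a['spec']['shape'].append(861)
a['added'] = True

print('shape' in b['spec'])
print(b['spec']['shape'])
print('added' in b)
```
True
[58, 87, 254, 234, 861]
False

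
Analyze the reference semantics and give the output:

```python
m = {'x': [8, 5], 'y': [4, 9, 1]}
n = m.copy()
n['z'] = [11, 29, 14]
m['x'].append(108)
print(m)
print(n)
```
{'x': [8, 5, 108], 'y': [4, 9, 1]}
{'x': [8, 5, 108], 'y': [4, 9, 1], 'z': [11, 29, 14]}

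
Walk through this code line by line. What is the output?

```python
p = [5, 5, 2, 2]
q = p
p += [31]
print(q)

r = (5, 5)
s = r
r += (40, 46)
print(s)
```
[5, 5, 2, 2, 31]
(5, 5)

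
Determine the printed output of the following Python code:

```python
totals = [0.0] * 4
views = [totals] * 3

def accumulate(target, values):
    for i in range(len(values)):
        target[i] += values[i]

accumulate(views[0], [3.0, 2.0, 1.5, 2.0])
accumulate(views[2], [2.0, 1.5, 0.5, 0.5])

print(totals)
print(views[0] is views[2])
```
[5.0, 3.5, 2.0, 2.5]
True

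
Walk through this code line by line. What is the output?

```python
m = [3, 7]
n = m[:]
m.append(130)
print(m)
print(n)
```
[3, 7, 130]
[3, 7]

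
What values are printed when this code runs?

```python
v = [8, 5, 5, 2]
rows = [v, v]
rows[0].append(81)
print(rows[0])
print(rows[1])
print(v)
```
[8, 5, 5, 2, 81]
[8, 5, 5, 2, 81]
[8, 5, 5, 2, 81]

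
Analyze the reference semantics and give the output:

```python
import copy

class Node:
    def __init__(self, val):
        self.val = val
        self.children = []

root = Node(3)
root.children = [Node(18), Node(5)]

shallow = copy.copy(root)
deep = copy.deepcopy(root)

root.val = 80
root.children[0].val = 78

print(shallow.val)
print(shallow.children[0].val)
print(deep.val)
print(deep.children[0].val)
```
3
78
3
18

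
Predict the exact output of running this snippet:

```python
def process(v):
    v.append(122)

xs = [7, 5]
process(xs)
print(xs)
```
[7, 5, 122]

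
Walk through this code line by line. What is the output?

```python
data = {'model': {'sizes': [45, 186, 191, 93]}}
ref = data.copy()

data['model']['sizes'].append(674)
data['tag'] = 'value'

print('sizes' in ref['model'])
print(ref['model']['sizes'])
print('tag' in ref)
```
True
[45, 186, 191, 93, 674]
False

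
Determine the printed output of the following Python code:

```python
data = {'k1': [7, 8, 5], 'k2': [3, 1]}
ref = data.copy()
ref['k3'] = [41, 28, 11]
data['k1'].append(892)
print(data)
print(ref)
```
{'k1': [7, 8, 5, 892], 'k2': [3, 1]}
{'k1': [7, 8, 5, 892], 'k2': [3, 1], 'k3': [41, 28, 11]}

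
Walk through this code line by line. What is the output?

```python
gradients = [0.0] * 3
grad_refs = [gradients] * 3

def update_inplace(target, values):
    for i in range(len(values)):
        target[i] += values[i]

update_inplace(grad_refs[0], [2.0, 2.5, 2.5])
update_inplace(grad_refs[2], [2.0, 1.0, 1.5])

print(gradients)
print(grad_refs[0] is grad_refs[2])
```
[4.0, 3.5, 4.0]
True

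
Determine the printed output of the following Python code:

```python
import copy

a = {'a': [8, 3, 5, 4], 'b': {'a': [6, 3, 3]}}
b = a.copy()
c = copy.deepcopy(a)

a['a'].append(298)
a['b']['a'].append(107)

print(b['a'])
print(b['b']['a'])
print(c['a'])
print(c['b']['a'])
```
[8, 3, 5, 4, 298]
[6, 3, 3, 107]
[8, 3, 5, 4]
[6, 3, 3]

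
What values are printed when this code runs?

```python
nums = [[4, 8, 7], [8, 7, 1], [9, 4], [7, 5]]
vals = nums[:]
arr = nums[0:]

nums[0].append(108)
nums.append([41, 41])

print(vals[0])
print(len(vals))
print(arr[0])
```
[4, 8, 7, 108]
4
[4, 8, 7, 108]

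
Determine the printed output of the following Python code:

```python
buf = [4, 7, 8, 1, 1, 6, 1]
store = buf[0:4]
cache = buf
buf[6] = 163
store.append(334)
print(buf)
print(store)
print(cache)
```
[4, 7, 8, 1, 1, 6, 163]
[4, 7, 8, 1, 334]
[4, 7, 8, 1, 1, 6, 163]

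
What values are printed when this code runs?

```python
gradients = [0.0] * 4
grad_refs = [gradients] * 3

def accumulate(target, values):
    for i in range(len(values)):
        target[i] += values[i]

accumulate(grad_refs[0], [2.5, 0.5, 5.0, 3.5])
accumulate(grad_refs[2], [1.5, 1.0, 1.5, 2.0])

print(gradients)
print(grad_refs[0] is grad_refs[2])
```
[4.0, 1.5, 6.5, 5.5]
True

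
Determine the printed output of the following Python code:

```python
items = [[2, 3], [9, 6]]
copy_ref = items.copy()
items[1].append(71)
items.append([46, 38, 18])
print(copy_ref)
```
[[2, 3], [9, 6, 71]]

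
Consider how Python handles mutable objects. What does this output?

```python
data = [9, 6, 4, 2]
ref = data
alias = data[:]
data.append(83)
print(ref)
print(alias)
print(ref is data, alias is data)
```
[9, 6, 4, 2, 83]
[9, 6, 4, 2]
True False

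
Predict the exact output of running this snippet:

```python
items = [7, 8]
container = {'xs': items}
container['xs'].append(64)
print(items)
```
[7, 8, 64]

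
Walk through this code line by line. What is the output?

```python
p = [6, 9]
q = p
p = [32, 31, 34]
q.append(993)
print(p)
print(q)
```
[32, 31, 34]
[6, 9, 993]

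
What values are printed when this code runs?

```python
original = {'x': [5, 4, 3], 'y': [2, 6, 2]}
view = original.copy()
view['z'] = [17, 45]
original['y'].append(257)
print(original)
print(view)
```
{'x': [5, 4, 3], 'y': [2, 6, 2, 257]}
{'x': [5, 4, 3], 'y': [2, 6, 2, 257], 'z': [17, 45]}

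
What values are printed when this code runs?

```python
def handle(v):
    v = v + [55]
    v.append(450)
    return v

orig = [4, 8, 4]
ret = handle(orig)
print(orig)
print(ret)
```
[4, 8, 4]
[4, 8, 4, 55, 450]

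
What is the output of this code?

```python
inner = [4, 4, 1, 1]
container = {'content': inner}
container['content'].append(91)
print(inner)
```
[4, 4, 1, 1, 91]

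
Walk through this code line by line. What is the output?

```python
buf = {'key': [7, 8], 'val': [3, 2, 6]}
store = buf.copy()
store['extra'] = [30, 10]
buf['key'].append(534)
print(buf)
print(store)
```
{'key': [7, 8, 534], 'val': [3, 2, 6]}
{'key': [7, 8, 534], 'val': [3, 2, 6], 'extra': [30, 10]}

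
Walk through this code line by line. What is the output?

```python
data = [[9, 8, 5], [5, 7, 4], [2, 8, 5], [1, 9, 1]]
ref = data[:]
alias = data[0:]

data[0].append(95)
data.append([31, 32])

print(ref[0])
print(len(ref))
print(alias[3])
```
[9, 8, 5, 95]
4
[1, 9, 1]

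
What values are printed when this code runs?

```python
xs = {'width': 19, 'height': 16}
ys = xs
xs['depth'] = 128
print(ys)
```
{'width': 19, 'height': 16, 'depth': 128}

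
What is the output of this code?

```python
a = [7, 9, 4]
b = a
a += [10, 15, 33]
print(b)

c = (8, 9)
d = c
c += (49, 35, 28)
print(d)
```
[7, 9, 4, 10, 15, 33]
(8, 9)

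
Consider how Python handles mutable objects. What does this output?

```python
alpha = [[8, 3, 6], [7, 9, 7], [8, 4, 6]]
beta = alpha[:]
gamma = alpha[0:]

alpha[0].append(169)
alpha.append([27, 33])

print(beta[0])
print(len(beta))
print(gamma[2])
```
[8, 3, 6, 169]
3
[8, 4, 6]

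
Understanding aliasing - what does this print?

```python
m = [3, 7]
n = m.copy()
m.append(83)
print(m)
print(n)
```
[3, 7, 83]
[3, 7]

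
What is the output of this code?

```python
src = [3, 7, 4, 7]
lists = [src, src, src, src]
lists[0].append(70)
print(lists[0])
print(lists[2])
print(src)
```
[3, 7, 4, 7, 70]
[3, 7, 4, 7, 70]
[3, 7, 4, 7, 70]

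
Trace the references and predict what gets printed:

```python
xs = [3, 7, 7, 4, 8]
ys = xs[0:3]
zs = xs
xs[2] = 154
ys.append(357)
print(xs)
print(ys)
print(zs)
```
[3, 7, 154, 4, 8]
[3, 7, 7, 357]
[3, 7, 154, 4, 8]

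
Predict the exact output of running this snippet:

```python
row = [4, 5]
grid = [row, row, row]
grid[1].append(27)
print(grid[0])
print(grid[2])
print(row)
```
[4, 5, 27]
[4, 5, 27]
[4, 5, 27]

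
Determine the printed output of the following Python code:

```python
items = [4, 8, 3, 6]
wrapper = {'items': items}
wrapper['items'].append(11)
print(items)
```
[4, 8, 3, 6, 11]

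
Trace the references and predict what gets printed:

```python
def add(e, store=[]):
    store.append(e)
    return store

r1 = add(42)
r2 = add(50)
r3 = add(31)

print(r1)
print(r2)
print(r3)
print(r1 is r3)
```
[42, 50, 31]
[42, 50, 31]
[42, 50, 31]
True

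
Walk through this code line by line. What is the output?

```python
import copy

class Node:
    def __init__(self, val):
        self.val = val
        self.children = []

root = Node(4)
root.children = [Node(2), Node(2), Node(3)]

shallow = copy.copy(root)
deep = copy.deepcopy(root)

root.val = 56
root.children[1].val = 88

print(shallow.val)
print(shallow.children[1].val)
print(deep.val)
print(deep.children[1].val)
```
4
88
4
2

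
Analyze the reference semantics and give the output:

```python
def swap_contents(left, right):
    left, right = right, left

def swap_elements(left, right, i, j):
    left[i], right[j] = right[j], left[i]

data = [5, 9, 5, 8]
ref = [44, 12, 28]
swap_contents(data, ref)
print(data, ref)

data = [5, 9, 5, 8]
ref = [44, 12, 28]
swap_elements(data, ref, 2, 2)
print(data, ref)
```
[5, 9, 5, 8] [44, 12, 28]
[5, 9, 28, 8] [44, 12, 5]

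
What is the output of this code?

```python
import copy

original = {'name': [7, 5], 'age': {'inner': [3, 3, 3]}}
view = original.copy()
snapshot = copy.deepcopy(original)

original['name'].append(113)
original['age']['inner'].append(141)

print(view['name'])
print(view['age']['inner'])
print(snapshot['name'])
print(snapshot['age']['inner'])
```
[7, 5, 113]
[3, 3, 3, 141]
[7, 5]
[3, 3, 3]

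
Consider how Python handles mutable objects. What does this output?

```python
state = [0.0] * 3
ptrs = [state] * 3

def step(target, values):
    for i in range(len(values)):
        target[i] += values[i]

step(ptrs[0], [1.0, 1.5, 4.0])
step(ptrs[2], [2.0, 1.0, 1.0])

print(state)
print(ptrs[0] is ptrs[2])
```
[3.0, 2.5, 5.0]
True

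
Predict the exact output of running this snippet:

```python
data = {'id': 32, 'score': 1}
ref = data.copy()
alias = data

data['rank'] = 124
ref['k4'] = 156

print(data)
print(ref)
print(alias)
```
{'id': 32, 'score': 1, 'rank': 124}
{'id': 32, 'score': 1, 'k4': 156}
{'id': 32, 'score': 1, 'rank': 124}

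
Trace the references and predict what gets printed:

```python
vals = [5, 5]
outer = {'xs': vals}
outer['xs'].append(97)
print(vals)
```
[5, 5, 97]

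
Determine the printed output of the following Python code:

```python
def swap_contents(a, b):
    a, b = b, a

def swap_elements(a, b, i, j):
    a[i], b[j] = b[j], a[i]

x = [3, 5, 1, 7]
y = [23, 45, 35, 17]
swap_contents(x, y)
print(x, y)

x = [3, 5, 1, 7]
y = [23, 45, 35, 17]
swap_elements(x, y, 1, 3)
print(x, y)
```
[3, 5, 1, 7] [23, 45, 35, 17]
[3, 17, 1, 7] [23, 45, 35, 5]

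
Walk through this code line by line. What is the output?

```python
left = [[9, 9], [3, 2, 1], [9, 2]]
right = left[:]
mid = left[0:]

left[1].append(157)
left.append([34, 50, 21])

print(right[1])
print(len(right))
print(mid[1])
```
[3, 2, 1, 157]
3
[3, 2, 1, 157]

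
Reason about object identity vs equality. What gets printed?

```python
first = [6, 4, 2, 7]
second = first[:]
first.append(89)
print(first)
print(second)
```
[6, 4, 2, 7, 89]
[6, 4, 2, 7]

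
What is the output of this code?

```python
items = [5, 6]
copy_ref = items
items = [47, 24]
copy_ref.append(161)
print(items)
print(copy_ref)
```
[47, 24]
[5, 6, 161]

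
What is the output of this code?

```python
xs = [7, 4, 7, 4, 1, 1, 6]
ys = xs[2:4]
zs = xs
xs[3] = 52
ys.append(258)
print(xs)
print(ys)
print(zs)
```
[7, 4, 7, 52, 1, 1, 6]
[7, 4, 258]
[7, 4, 7, 52, 1, 1, 6]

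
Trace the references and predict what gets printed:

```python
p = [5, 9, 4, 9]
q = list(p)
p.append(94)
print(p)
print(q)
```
[5, 9, 4, 9, 94]
[5, 9, 4, 9]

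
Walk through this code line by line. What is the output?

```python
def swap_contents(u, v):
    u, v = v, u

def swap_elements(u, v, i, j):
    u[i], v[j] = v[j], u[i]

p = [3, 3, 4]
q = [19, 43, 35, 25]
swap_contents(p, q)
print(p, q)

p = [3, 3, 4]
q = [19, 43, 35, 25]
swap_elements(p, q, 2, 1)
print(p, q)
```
[3, 3, 4] [19, 43, 35, 25]
[3, 3, 43] [19, 4, 35, 25]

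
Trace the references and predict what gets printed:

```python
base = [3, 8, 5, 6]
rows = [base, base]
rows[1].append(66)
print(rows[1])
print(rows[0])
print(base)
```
[3, 8, 5, 6, 66]
[3, 8, 5, 6, 66]
[3, 8, 5, 6, 66]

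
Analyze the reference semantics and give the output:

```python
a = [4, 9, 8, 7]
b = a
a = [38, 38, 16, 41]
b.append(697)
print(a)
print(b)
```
[38, 38, 16, 41]
[4, 9, 8, 7, 697]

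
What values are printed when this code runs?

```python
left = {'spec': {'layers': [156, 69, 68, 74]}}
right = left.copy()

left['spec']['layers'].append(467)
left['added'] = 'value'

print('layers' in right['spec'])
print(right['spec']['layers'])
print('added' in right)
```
True
[156, 69, 68, 74, 467]
False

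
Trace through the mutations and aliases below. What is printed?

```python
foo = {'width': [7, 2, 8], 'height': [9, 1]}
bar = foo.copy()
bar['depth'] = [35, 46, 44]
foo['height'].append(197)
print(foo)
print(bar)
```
{'width': [7, 2, 8], 'height': [9, 1, 197]}
{'width': [7, 2, 8], 'height': [9, 1, 197], 'depth': [35, 46, 44]}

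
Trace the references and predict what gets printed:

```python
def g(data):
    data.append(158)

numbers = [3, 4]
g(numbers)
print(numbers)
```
[3, 4, 158]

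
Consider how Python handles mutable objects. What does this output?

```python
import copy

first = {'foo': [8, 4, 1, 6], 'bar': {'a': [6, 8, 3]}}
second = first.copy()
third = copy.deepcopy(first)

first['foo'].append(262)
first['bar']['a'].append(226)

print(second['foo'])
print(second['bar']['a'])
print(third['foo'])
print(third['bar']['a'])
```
[8, 4, 1, 6, 262]
[6, 8, 3, 226]
[8, 4, 1, 6]
[6, 8, 3]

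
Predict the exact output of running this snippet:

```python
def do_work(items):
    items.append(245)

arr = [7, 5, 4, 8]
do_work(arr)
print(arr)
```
[7, 5, 4, 8, 245]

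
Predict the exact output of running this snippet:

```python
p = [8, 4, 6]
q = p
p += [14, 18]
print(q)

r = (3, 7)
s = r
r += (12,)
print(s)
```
[8, 4, 6, 14, 18]
(3, 7)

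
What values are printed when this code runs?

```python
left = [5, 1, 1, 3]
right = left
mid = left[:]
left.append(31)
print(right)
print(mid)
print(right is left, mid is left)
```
[5, 1, 1, 3, 31]
[5, 1, 1, 3]
True False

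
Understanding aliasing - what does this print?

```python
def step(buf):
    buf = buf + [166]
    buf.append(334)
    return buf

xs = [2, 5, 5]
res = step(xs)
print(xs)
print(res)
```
[2, 5, 5]
[2, 5, 5, 166, 334]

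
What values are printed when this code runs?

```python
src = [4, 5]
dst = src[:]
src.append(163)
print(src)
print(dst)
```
[4, 5, 163]
[4, 5]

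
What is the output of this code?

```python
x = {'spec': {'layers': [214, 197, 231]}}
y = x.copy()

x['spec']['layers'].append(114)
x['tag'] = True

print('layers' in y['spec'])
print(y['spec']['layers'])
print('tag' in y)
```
True
[214, 197, 231, 114]
False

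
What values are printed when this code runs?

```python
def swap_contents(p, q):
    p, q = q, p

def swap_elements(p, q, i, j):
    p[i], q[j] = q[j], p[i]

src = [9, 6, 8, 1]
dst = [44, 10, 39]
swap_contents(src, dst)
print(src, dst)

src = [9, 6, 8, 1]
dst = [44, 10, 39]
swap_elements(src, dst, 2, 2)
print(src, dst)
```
[9, 6, 8, 1] [44, 10, 39]
[9, 6, 39, 1] [44, 10, 8]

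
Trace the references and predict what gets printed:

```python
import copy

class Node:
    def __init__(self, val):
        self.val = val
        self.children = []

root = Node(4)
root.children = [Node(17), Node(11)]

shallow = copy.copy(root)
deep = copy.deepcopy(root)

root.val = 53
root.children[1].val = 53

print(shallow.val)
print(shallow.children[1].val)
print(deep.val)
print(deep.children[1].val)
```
4
53
4
11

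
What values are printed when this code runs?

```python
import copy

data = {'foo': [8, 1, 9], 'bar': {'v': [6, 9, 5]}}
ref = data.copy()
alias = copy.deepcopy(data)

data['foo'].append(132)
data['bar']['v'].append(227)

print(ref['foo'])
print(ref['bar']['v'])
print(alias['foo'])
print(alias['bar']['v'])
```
[8, 1, 9, 132]
[6, 9, 5, 227]
[8, 1, 9]
[6, 9, 5]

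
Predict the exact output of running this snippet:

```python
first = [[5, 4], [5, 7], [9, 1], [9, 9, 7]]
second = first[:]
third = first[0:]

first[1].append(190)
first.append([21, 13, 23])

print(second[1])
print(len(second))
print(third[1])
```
[5, 7, 190]
4
[5, 7, 190]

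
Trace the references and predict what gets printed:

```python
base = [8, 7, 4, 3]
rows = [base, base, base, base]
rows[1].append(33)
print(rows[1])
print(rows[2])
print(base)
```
[8, 7, 4, 3, 33]
[8, 7, 4, 3, 33]
[8, 7, 4, 3, 33]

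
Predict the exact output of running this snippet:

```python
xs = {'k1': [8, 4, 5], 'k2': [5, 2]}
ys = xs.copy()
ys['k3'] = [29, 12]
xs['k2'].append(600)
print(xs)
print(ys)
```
{'k1': [8, 4, 5], 'k2': [5, 2, 600]}
{'k1': [8, 4, 5], 'k2': [5, 2, 600], 'k3': [29, 12]}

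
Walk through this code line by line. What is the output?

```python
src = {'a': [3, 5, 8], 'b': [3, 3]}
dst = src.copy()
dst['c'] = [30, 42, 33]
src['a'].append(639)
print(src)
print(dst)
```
{'a': [3, 5, 8, 639], 'b': [3, 3]}
{'a': [3, 5, 8, 639], 'b': [3, 3], 'c': [30, 42, 33]}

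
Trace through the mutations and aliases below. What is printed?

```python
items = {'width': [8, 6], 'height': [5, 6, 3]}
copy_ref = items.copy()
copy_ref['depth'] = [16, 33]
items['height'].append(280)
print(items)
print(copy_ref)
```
{'width': [8, 6], 'height': [5, 6, 3, 280]}
{'width': [8, 6], 'height': [5, 6, 3, 280], 'depth': [16, 33]}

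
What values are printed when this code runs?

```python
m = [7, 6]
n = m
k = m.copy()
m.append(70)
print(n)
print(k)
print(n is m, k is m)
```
[7, 6, 70]
[7, 6]
True False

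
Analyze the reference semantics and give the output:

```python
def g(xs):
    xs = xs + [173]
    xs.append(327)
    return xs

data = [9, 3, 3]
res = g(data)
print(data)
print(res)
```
[9, 3, 3]
[9, 3, 3, 173, 327]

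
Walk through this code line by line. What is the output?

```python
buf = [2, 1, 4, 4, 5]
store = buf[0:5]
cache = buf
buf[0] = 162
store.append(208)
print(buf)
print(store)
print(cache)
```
[162, 1, 4, 4, 5]
[2, 1, 4, 4, 5, 208]
[162, 1, 4, 4, 5]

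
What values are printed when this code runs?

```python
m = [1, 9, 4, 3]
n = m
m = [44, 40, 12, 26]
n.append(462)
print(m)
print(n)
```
[44, 40, 12, 26]
[1, 9, 4, 3, 462]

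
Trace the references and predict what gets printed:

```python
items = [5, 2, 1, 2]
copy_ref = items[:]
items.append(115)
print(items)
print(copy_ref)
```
[5, 2, 1, 2, 115]
[5, 2, 1, 2]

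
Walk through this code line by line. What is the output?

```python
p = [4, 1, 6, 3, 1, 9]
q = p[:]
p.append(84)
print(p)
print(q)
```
[4, 1, 6, 3, 1, 9, 84]
[4, 1, 6, 3, 1, 9]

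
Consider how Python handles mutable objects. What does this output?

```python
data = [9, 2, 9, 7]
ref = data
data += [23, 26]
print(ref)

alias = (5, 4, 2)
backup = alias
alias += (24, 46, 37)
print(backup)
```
[9, 2, 9, 7, 23, 26]
(5, 4, 2)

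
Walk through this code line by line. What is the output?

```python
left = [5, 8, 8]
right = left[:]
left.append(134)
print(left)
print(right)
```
[5, 8, 8, 134]
[5, 8, 8]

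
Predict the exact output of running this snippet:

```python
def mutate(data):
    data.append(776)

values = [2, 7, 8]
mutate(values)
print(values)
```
[2, 7, 8, 776]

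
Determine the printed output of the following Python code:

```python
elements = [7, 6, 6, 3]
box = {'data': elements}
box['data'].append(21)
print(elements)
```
[7, 6, 6, 3, 21]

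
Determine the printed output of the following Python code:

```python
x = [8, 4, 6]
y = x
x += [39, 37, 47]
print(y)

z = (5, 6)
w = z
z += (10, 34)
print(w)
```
[8, 4, 6, 39, 37, 47]
(5, 6)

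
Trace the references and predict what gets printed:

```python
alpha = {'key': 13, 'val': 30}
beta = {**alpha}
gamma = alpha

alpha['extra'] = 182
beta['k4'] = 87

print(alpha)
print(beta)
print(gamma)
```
{'key': 13, 'val': 30, 'extra': 182}
{'key': 13, 'val': 30, 'k4': 87}
{'key': 13, 'val': 30, 'extra': 182}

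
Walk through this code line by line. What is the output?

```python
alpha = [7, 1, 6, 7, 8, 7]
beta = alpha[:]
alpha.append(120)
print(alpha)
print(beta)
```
[7, 1, 6, 7, 8, 7, 120]
[7, 1, 6, 7, 8, 7]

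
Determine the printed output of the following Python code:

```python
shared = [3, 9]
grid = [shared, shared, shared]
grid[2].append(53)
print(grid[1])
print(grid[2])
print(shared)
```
[3, 9, 53]
[3, 9, 53]
[3, 9, 53]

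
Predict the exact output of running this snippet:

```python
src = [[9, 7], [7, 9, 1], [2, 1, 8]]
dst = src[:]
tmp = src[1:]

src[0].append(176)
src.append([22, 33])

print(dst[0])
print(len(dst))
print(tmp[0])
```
[9, 7, 176]
3
[7, 9, 1]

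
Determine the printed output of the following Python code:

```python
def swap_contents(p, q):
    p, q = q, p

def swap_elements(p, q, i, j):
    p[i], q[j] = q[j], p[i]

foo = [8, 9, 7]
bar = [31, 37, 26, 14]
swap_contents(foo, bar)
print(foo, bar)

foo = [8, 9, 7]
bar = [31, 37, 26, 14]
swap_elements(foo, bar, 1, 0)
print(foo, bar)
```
[8, 9, 7] [31, 37, 26, 14]
[8, 31, 7] [9, 37, 26, 14]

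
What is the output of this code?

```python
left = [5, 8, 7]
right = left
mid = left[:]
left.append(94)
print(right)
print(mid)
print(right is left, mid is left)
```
[5, 8, 7, 94]
[5, 8, 7]
True False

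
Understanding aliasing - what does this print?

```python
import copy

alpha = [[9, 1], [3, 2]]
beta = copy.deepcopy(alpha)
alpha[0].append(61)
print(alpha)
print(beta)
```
[[9, 1, 61], [3, 2]]
[[9, 1], [3, 2]]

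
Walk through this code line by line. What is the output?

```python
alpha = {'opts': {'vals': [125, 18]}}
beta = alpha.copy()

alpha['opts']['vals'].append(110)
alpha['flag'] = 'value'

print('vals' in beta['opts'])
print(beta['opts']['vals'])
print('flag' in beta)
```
True
[125, 18, 110]
False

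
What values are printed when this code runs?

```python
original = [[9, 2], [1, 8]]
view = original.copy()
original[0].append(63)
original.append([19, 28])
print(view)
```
[[9, 2, 63], [1, 8]]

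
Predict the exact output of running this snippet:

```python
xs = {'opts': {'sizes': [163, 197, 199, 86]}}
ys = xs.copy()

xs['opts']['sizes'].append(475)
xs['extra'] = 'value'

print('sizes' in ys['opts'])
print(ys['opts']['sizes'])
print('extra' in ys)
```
True
[163, 197, 199, 86, 475]
False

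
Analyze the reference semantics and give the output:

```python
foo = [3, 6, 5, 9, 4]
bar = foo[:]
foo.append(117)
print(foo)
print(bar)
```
[3, 6, 5, 9, 4, 117]
[3, 6, 5, 9, 4]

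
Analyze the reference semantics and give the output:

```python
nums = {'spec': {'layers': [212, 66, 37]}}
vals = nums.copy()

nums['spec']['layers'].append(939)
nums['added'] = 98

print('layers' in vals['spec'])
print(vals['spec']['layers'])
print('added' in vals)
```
True
[212, 66, 37, 939]
False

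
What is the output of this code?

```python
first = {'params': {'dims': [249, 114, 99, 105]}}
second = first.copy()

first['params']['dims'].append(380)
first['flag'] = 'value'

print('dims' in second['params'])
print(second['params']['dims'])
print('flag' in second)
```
True
[249, 114, 99, 105, 380]
False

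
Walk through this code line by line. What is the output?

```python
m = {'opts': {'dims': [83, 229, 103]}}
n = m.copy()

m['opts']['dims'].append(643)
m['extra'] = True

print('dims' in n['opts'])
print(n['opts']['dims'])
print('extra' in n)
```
True
[83, 229, 103, 643]
False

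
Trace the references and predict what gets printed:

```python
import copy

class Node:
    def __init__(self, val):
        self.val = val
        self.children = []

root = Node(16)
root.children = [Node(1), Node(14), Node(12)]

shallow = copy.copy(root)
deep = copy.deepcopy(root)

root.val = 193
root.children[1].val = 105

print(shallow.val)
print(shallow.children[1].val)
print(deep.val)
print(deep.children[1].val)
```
16
105
16
14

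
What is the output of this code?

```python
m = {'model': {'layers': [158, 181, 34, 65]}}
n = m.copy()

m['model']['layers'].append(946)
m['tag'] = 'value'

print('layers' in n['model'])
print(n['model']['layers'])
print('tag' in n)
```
True
[158, 181, 34, 65, 946]
False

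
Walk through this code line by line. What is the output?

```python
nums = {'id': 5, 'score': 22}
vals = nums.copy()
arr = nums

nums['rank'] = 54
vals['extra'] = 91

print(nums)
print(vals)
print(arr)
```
{'id': 5, 'score': 22, 'rank': 54}
{'id': 5, 'score': 22, 'extra': 91}
{'id': 5, 'score': 22, 'rank': 54}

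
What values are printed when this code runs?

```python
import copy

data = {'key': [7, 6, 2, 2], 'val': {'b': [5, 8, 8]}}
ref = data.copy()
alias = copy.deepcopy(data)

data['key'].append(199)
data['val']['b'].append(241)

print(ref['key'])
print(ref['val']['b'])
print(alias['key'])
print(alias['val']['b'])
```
[7, 6, 2, 2, 199]
[5, 8, 8, 241]
[7, 6, 2, 2]
[5, 8, 8]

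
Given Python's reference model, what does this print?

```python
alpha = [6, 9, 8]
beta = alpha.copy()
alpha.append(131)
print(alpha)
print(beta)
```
[6, 9, 8, 131]
[6, 9, 8]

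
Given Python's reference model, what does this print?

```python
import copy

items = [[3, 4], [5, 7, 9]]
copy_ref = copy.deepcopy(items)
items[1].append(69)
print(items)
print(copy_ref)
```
[[3, 4], [5, 7, 9, 69]]
[[3, 4], [5, 7, 9]]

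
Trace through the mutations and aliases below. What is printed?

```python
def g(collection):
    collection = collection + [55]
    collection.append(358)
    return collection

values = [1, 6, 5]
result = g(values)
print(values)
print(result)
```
[1, 6, 5]
[1, 6, 5, 55, 358]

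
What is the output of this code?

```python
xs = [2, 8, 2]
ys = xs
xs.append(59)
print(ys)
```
[2, 8, 2, 59]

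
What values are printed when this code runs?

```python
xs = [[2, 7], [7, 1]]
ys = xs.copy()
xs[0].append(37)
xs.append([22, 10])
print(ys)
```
[[2, 7, 37], [7, 1]]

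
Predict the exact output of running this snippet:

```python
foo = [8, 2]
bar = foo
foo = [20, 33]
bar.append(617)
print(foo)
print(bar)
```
[20, 33]
[8, 2, 617]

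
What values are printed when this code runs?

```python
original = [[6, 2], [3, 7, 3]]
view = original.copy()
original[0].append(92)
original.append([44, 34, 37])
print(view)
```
[[6, 2, 92], [3, 7, 3]]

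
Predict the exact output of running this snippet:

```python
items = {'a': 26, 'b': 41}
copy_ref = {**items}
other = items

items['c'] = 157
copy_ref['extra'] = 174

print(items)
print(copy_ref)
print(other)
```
{'a': 26, 'b': 41, 'c': 157}
{'a': 26, 'b': 41, 'extra': 174}
{'a': 26, 'b': 41, 'c': 157}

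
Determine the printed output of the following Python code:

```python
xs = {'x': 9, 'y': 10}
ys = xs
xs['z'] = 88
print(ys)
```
{'x': 9, 'y': 10, 'z': 88}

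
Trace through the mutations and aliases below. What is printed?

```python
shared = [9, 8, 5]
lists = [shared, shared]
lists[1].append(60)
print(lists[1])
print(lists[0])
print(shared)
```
[9, 8, 5, 60]
[9, 8, 5, 60]
[9, 8, 5, 60]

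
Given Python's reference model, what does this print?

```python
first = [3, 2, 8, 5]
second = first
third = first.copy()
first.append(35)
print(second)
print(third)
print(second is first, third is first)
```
[3, 2, 8, 5, 35]
[3, 2, 8, 5]
True False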